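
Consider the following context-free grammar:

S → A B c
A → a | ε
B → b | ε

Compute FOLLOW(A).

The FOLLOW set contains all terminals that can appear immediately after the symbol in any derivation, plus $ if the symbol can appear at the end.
A occurs in S → A B c followed by B c. Add FIRST(B) minus ε = {b}; B is nullable (B → ε), so what follows B can also follow A: the terminal c. FOLLOW(A) = {b, c}.

Final answer: {b, c}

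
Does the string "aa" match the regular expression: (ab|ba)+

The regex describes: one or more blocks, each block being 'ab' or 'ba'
No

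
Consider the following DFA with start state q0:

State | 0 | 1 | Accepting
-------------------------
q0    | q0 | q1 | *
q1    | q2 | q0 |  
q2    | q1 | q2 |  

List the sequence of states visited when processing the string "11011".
q0 → q1 → q0 → q0 → q1 → q0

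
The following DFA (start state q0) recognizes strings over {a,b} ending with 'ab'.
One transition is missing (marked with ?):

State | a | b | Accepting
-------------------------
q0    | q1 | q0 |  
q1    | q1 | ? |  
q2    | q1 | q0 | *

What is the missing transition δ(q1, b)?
q2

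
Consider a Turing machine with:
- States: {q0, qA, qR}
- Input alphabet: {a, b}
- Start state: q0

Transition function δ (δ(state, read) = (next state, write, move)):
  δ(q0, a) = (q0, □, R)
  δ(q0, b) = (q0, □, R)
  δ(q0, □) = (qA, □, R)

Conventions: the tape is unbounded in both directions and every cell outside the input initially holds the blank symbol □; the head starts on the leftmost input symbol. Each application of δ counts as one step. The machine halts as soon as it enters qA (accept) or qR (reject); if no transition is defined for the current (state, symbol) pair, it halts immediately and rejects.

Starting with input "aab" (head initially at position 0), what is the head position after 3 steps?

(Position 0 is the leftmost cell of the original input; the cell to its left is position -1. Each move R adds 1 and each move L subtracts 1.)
Step 0: [q0]aab (head at position 0)
Step 1: δ(q0, a) = (q0, □, R)  ⊢  □[q0]ab (head at position 1)
Step 2: δ(q0, a) = (q0, □, R)  ⊢  □□[q0]b (head at position 2)
Step 3: δ(q0, b) = (q0, □, R)  ⊢  □□□[q0]□ (head at position 3)
Head position after 3 steps: 3

Final answer: Position 3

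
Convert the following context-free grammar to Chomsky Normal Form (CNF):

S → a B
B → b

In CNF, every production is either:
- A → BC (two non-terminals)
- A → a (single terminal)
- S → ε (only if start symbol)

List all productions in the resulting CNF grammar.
The grammar has no ε-productions or unit productions to eliminate.
S → a B has terminal a in a right-hand side of length ≥ 2: introduce T_a → a and use T_a in place of a.
B → b is already in CNF (single terminal) – keep it.
S → a B becomes S → T_a B.
Resulting CNF grammar (3 productions): T_a → a; B → b; S → T_a B

Final answer: T_a → a; B → b; S → T_a B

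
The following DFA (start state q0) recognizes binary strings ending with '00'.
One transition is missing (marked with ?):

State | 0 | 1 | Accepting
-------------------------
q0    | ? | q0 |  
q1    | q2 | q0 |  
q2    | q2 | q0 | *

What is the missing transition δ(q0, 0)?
q1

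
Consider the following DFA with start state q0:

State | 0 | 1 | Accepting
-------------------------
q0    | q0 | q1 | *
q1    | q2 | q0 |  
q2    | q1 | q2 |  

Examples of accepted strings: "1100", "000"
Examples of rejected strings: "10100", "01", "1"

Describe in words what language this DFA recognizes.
binary numbers divisible by 3 (treating the string as a binary integer; leading zeros allowed, the empty string counts as 0)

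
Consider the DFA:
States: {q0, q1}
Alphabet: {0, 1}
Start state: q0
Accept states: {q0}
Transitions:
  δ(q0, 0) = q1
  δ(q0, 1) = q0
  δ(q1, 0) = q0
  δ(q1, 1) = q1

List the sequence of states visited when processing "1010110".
Starting at q0
Read '1': q0 -> q0
Read '0': q0 -> q1
Read '1': q1 -> q1
Read '0': q1 -> q0
Read '1': q0 -> q0
Read '1': q0 -> q0
Read '0': q0 -> q1

Final answer: q0 -> q0 -> q1 -> q1 -> q0 -> q0 -> q0 -> q1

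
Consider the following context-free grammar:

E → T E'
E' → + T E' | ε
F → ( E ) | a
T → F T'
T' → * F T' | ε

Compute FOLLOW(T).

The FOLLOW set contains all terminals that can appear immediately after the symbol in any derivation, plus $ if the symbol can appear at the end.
Useful FIRST sets: FIRST(E') = {+, ε}, FIRST(T') = {*, ε} (both E' and T' are nullable).
FOLLOW(E): E is the start symbol → $; E appears in F → ( E ) followed by ')' → FOLLOW(E) = {), $}.
FOLLOW(E'): E' appears at the right end of E → T E' and of E' → + T E', so FOLLOW(E') ⊇ FOLLOW(E) (the second occurrence adds nothing new). FOLLOW(E') = {), $}.
FOLLOW(T): in E → T E' and E' → + T E', T is followed by E': add FIRST(E') minus ε = {+}; since E' is nullable, also add FOLLOW(E) and FOLLOW(E') = {), $}. FOLLOW(T) = {+, ), $}.

Final answer: {$, ), +}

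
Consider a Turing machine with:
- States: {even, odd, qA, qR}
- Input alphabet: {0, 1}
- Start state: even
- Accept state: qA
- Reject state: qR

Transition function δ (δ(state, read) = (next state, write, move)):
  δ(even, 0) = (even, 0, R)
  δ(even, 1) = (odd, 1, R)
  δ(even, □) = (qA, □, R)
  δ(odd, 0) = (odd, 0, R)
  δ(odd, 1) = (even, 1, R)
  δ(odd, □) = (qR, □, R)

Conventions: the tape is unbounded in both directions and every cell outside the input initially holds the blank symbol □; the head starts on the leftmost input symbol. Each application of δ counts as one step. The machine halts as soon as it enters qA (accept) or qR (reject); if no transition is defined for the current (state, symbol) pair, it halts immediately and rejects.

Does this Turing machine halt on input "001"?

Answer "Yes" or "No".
Step 0: [even]001 (head at position 0)
Step 1: δ(even, 0) = (even, 0, R)  ⊢  0[even]01 (head at position 1)
Step 2: δ(even, 0) = (even, 0, R)  ⊢  00[even]1 (head at position 2)
Step 3: δ(even, 1) = (odd, 1, R)  ⊢  001[odd]□ (head at position 3)
Step 4: δ(odd, □) = (qR, □, R)  ⊢  001□[qR]□ (head at position 4)
The machine is in qR, so it halts and rejects.
It halts after 4 steps.

Final answer: Yes - halts after 4 steps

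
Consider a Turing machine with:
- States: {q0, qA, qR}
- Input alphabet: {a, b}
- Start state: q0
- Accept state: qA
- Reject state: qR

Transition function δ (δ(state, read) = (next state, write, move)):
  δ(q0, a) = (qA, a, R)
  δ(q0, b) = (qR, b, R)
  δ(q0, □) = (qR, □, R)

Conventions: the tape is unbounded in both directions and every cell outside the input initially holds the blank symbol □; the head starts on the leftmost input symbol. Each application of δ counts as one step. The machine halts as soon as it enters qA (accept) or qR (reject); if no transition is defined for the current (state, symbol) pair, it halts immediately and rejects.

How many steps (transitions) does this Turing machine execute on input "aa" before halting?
Step 0: [q0]aa (head at position 0)
Step 1: δ(q0, a) = (qA, a, R)  ⊢  a[qA]a (head at position 1)
The machine is in qA, so it halts and accepts.
Number of transitions executed: 1.

Final answer: 1 steps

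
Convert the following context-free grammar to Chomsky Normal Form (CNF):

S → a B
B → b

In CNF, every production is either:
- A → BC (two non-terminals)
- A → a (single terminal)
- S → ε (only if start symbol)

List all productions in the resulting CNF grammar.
The grammar has no ε-productions or unit productions to eliminate.
S → a B has terminal a in a right-hand side of length ≥ 2: introduce T_a → a and use T_a in place of a.
B → b is already in CNF (single terminal) – keep it.
S → a B becomes S → T_a B.
Resulting CNF grammar (3 productions): T_a → a; B → b; S → T_a B

Final answer: T_a → a; B → b; S → T_a B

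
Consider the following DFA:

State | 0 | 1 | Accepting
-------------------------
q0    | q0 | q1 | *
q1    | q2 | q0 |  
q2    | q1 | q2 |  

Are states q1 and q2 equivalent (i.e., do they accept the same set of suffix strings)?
Try the suffix "1".
From q1: q1 → q0 — accepting.
From q2: q2 → q2 — not accepting.
The two states disagree on this suffix, so they are not equivalent.

Final answer: No. Distinguishing string: "1" - accepted from q1 but not from q2.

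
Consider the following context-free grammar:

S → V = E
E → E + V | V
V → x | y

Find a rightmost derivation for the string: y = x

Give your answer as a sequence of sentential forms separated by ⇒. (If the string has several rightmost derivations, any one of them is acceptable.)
Start with S.
Step 1: the rightmost non-terminal is S; apply S → V = E:  V = E
Step 2: the rightmost non-terminal is E; apply E → V:  V = V
Step 3: the rightmost non-terminal is V; apply V → x:  V = x
Step 4: the rightmost non-terminal is V; apply V → y:  y = x

Final answer: S ⇒ V = E ⇒ V = V ⇒ V = x ⇒ y = x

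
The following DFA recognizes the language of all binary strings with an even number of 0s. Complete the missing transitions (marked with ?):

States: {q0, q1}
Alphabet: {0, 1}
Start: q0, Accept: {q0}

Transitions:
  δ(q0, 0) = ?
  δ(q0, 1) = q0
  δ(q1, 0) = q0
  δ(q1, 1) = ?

What each state remembers (consistent with the given transitions and accept states):
  q0: an even number of 0s has been read so far
  q1: an odd number of 0s has been read so far
Filling in the missing entries:
  δ(q0, 0): in q0 (an even number of 0s has been read so far), after reading 0 we have: an odd number of 0s has been read so far → q1
  δ(q1, 1): in q1 (an odd number of 0s has been read so far), after reading 1 we have: an odd number of 0s has been read so far → q1

Final answer: δ(q0, 0) = q1; δ(q1, 1) = q1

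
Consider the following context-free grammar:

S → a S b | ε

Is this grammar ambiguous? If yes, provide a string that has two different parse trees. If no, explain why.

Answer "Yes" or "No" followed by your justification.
At every step exactly one production applies: if the remaining string to generate is non-empty it starts with a and ends with b, forcing S → a S b; if it is empty, S → ε is forced. Hence each string a^n b^n has exactly one derivation (S → a S b applied n times, then S → ε) and one parse tree.

Final answer: No - the grammar is unambiguous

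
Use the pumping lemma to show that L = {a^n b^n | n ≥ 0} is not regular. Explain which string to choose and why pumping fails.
Language: L = {a^n b^n | n ≥ 0} (equal numbers of a's followed by b's)
Step 1: Assume for contradiction that L is regular, with pumping length p.
Step 2: Choose s = a^p b^p. Then s ∈ L (it has p a's followed by p b's) and |s| ≥ p.
Step 3: Consider any decomposition s = xyz with |xy| ≤ p and |y| > 0. Since |xy| ≤ p and the first p symbols of s are all a's, y = a^k for some k with 1 ≤ k ≤ p.
Step 4: Pumping up (i = 2): xy²z = a^(p+k) b^p, which has more a's than b's, so xy²z ∉ L.
This contradicts the pumping lemma, so L is not regular.

Final answer: Choose s = a^p b^p. Since |xy| ≤ p, y = a^k with k ≥ 1. Then xy²z = a^(p+k) b^p ∉ L.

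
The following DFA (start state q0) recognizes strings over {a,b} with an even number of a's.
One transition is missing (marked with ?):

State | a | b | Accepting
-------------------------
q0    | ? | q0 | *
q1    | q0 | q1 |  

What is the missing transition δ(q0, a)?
q1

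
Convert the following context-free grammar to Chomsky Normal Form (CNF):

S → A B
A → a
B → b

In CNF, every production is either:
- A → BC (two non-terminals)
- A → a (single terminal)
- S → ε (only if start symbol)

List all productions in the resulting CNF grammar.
The grammar has no ε-productions or unit productions to eliminate.
S → A B is already in CNF (two non-terminals) – keep it.
A → a is already in CNF (single terminal) – keep it.
B → b is already in CNF (single terminal) – keep it.
Resulting CNF grammar (3 productions): A → a; B → b; S → A B

Final answer: A → a; B → b; S → A B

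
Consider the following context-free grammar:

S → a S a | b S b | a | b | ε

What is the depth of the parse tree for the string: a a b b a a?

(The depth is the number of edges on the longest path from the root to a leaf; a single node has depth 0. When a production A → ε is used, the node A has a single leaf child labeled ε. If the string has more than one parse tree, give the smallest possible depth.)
The string has even length 6, so its (unique) parse tree peels off matching outer symbols: S → a S a, S → a S a, S → b S b, and finally S → ε for the empty middle.
The S nodes are at depths 0..3; the ε leaf under the innermost S is at depth 4 (terminal leaves are at depths 1..3).
Depth = 4.

Final answer: 4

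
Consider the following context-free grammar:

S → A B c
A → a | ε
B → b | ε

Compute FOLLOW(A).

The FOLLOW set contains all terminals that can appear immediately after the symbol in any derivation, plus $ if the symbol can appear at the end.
A occurs in S → A B c followed by B c. Add FIRST(B) minus ε = {b}; B is nullable (B → ε), so what follows B can also follow A: the terminal c. FOLLOW(A) = {b, c}.

Final answer: {b, c}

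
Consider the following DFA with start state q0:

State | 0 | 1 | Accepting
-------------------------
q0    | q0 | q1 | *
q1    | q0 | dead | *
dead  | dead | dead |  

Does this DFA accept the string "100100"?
Start in q0.
Read '1': q0 → q1
Read '0': q1 → q0
Read '0': q0 → q0
Read '1': q0 → q1
Read '0': q1 → q0
Read '0': q0 → q0
Final state q0 is accepting, so the string is accepted.

Final answer: Yes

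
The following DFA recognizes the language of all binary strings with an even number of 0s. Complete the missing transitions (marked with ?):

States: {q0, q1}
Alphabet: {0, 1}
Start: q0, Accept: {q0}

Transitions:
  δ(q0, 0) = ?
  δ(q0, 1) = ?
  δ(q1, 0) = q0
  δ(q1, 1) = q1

What each state remembers (consistent with the given transitions and accept states):
  q0: an even number of 0s has been read so far
  q1: an odd number of 0s has been read so far
Filling in the missing entries:
  δ(q0, 0): in q0 (an even number of 0s has been read so far), after reading 0 we have: an odd number of 0s has been read so far → q1
  δ(q0, 1): in q0 (an even number of 0s has been read so far), after reading 1 we have: an even number of 0s has been read so far → q0

Final answer: δ(q0, 0) = q1; δ(q0, 1) = q0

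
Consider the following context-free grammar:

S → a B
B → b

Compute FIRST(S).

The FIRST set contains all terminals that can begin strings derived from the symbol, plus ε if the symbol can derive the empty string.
S has the single production S → a B, whose right-hand side begins with the terminal a. So FIRST(S) = {a}.

Final answer: {a}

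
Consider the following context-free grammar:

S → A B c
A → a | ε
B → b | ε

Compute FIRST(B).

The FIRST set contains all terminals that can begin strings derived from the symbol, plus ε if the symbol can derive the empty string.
B → b contributes b; B → ε makes B nullable, contributing ε. FIRST(B) = {b, ε}.

Final answer: {b, ε}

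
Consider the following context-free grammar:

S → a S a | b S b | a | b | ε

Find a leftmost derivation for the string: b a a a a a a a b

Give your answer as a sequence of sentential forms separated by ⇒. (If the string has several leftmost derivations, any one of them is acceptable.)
Start with S.
Step 1: the leftmost non-terminal is S; apply S → b S b:  b S b
Step 2: the leftmost non-terminal is S; apply S → a S a:  b a S a b
Step 3: the leftmost non-terminal is S; apply S → a S a:  b a a S a a b
Step 4: the leftmost non-terminal is S; apply S → a S a:  b a a a S a a a b
Step 5: the leftmost non-terminal is S; apply S → a:  b a a a a a a a b

Final answer: S ⇒ b S b ⇒ b a S a b ⇒ b a a S a a b ⇒ b a a a S a a a b ⇒ b a a a a a a a b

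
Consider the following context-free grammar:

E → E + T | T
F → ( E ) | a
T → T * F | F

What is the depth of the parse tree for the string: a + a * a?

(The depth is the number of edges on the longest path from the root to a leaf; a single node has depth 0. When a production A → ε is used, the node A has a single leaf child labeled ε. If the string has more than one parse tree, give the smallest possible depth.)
The grammar is unambiguous; the parse tree of a + a * a is:
E → E + T at the root (depth 0).
  Left E (depth 1) → T (2) → F (3) → a (4).
  Right T (depth 1) → T * F; that T (2) → F (3) → a (4); F (2) → a (3).
The longest root-to-leaf paths have 4 edges.
Depth = 4.

Final answer: 4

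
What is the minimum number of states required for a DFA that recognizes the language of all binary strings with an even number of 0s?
Language: binary strings with an even number of 0s
Lower bound (Myhill–Nerode): the prefixes ε, 0 are pairwise distinguishable:
  ε vs 0: suffix ε distinguishes them (ε has zero 0s (accepted), 0 has one 0 (rejected))
So any DFA needs at least 2 states.
Upper bound: a DFA with 2 states exists (one state per class above).
Minimum states: 2

Final answer: 2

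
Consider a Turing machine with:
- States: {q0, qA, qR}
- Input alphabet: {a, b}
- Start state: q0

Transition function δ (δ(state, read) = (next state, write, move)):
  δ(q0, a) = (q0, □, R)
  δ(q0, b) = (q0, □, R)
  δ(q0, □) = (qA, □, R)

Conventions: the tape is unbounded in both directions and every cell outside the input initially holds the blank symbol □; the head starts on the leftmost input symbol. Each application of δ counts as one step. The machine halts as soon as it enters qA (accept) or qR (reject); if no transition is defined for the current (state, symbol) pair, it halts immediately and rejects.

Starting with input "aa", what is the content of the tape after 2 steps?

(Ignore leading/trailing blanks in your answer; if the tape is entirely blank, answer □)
Step 0: [q0]aa (head at position 0)
Step 1: δ(q0, a) = (q0, □, R)  ⊢  □[q0]a (head at position 1)
Step 2: δ(q0, a) = (q0, □, R)  ⊢  □□[q0]□ (head at position 2)
Tape after 2 steps (ignoring surrounding blanks): □

Final answer: Tape: □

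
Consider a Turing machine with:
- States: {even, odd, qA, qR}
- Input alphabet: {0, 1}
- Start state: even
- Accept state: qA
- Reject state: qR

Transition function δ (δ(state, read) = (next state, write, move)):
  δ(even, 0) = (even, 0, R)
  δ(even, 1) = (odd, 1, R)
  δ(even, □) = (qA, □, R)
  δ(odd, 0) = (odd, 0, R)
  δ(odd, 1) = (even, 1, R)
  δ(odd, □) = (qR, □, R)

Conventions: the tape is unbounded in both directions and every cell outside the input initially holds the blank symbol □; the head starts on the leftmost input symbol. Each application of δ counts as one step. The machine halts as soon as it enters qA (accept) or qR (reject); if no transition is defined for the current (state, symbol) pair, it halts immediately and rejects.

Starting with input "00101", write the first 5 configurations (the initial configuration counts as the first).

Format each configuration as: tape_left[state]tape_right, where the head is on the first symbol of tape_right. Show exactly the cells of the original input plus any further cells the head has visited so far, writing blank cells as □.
Step 0: [even]00101 (head at position 0)
Step 1: δ(even, 0) = (even, 0, R)  ⊢  0[even]0101 (head at position 1)
Step 2: δ(even, 0) = (even, 0, R)  ⊢  00[even]101 (head at position 2)
Step 3: δ(even, 1) = (odd, 1, R)  ⊢  001[odd]01 (head at position 3)
Step 4: δ(odd, 0) = (odd, 0, R)  ⊢  0010[odd]1 (head at position 4)

Final answer: [even]00101 ⊢ 0[even]0101 ⊢ 00[even]101 ⊢ 001[odd]01 ⊢ 0010[odd]1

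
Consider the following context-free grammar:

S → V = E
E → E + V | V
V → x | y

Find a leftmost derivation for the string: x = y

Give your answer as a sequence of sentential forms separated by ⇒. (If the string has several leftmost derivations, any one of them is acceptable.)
Start with S.
Step 1: the leftmost non-terminal is S; apply S → V = E:  V = E
Step 2: the leftmost non-terminal is V; apply V → x:  x = E
Step 3: the leftmost non-terminal is E; apply E → V:  x = V
Step 4: the leftmost non-terminal is V; apply V → y:  x = y

Final answer: S ⇒ V = E ⇒ x = E ⇒ x = V ⇒ x = y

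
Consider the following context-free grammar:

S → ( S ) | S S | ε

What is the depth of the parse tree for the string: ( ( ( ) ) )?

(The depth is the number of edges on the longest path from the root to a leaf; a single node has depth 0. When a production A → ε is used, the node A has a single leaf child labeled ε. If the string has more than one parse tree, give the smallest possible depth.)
The string is 3 nested pairs. The shallowest parse tree applies S → ( S ) 3 times (one node per nested pair, each a child of the previous) and then S → ε in the middle.
S nodes at depths 0..3, ε leaf at depth 4; parentheses leaves are at depths 1..3.
(Using S → S S with an S → ε child anywhere only adds levels, so it cannot give a shallower tree.)
Depth = 4.

Final answer: 4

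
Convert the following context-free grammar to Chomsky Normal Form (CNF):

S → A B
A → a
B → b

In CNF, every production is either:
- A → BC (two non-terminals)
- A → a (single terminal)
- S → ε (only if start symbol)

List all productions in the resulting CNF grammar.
The grammar has no ε-productions or unit productions to eliminate.
S → A B is already in CNF (two non-terminals) – keep it.
A → a is already in CNF (single terminal) – keep it.
B → b is already in CNF (single terminal) – keep it.
Resulting CNF grammar (3 productions): A → a; B → b; S → A B

Final answer: A → a; B → b; S → A B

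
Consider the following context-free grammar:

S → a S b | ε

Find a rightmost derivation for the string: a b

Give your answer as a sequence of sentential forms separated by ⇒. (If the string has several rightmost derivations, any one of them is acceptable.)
Start with S.
Step 1: the rightmost non-terminal is S; apply S → a S b:  a S b
Step 2: the rightmost non-terminal is S; apply S → ε:  a b

Final answer: S ⇒ a S b ⇒ a b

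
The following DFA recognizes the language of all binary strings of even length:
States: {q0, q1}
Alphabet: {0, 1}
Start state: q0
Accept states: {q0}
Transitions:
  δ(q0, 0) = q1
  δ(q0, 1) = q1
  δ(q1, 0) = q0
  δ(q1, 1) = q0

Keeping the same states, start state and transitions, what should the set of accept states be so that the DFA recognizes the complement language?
The DFA is complete (every state has a transition on every symbol), so the complement
is recognized by the same DFA with accepting and non-accepting states swapped.
Original accept states: {q0}
Complement accept states = All states - Original accept states
= {q0, q1} - {q0}
= {q1}
Complement language: strings of ODD length

Final answer: {q1}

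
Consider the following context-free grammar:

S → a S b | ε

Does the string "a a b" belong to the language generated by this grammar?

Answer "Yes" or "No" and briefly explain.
Every derivation applies S → a S b some number n of times and then S → ε, producing a^n b^n with equally many a's and b's. The string a a b has two a's but only one b, so it cannot be derived.

Final answer: No - no valid derivation exists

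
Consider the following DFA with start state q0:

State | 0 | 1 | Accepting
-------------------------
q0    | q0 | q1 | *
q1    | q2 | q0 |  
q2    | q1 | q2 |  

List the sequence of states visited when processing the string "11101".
q0 → q1 → q0 → q1 → q2 → q2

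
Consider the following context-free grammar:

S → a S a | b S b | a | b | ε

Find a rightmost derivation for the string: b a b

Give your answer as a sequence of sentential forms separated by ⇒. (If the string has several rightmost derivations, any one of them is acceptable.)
Start with S.
Step 1: the rightmost non-terminal is S; apply S → b S b:  b S b
Step 2: the rightmost non-terminal is S; apply S → a:  b a b

Final answer: S ⇒ b S b ⇒ b a b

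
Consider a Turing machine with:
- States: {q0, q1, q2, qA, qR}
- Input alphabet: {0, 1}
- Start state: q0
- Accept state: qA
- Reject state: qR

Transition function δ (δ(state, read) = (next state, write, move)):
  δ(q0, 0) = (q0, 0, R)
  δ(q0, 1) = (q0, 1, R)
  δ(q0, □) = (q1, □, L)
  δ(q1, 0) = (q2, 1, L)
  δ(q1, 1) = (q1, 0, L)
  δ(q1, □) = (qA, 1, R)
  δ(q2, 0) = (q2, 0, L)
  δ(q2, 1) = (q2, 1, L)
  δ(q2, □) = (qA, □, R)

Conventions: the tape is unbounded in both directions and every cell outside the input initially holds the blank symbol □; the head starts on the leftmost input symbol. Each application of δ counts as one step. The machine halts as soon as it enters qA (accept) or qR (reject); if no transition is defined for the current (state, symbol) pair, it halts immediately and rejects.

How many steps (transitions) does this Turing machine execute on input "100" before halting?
Step 0: [q0]100 (head at position 0)
Step 1: δ(q0, 1) = (q0, 1, R)  ⊢  1[q0]00 (head at position 1)
Step 2: δ(q0, 0) = (q0, 0, R)  ⊢  10[q0]0 (head at position 2)
Step 3: δ(q0, 0) = (q0, 0, R)  ⊢  100[q0]□ (head at position 3)
Step 4: δ(q0, □) = (q1, □, L)  ⊢  10[q1]0□ (head at position 2)
Step 5: δ(q1, 0) = (q2, 1, L)  ⊢  1[q2]01□ (head at position 1)
Step 6: δ(q2, 0) = (q2, 0, L)  ⊢  [q2]101□ (head at position 0)
Step 7: δ(q2, 1) = (q2, 1, L)  ⊢  [q2]□101□ (head at position -1)
Step 8: δ(q2, □) = (qA, □, R)  ⊢  □[qA]101□ (head at position 0)
The machine is in qA, so it halts and accepts.
Number of transitions executed: 8.

Final answer: 8 steps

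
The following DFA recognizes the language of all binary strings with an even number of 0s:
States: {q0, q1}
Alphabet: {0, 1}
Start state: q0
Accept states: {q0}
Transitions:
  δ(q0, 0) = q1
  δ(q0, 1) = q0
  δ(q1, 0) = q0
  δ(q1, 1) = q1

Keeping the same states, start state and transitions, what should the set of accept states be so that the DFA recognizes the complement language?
The DFA is complete (every state has a transition on every symbol), so the complement
is recognized by the same DFA with accepting and non-accepting states swapped.
Original accept states: {q0}
Complement accept states = All states - Original accept states
= {q0, q1} - {q0}
= {q1}
Complement language: strings with an ODD number of 0s

Final answer: {q1}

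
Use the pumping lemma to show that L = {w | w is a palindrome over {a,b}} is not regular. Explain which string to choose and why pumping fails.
Language: L = {w | w is a palindrome over {a,b}} (strings that read the same forwards and backwards)
Step 1: Assume for contradiction that L is regular, with pumping length p.
Step 2: Choose s = a^p b a^p. Then s ∈ L (it reads the same forwards and backwards) and |s| ≥ p.
Step 3: Consider any decomposition s = xyz with |xy| ≤ p and |y| > 0. Since |xy| ≤ p and the first p symbols of s are all a's, y = a^k for some k with 1 ≤ k ≤ p.
Step 4: Pumping up (i = 2): xy²z = a^(p+k) b a^p. Its reverse is a^p b a^(p+k) ≠ a^(p+k) b a^p (the single b is no longer in the middle), so xy²z is not a palindrome and xy²z ∉ L.
This contradicts the pumping lemma, so L is not regular.

Final answer: Choose s = a^p b a^p. Since |xy| ≤ p, y = a^k with k ≥ 1. Then xy²z = a^(p+k) b a^p is not a palindrome, so ∉ L.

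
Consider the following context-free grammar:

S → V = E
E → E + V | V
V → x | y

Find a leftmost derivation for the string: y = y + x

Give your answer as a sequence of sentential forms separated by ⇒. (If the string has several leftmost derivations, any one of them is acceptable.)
Start with S.
Step 1: the leftmost non-terminal is S; apply S → V = E:  V = E
Step 2: the leftmost non-terminal is V; apply V → y:  y = E
Step 3: the leftmost non-terminal is E; apply E → E + V:  y = E + V
Step 4: the leftmost non-terminal is E; apply E → V:  y = V + V
Step 5: the leftmost non-terminal is V; apply V → y:  y = y + V
Step 6: the leftmost non-terminal is V; apply V → x:  y = y + x

Final answer: S ⇒ V = E ⇒ y = E ⇒ y = E + V ⇒ y = V + V ⇒ y = y + V ⇒ y = y + x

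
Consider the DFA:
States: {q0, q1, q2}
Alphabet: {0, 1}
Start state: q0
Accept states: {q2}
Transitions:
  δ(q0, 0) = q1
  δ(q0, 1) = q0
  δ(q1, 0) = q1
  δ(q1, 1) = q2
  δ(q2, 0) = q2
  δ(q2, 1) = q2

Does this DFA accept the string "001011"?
Processing string "001011":
  q0 --0--> q1
  q1 --0--> q1
  q1 --1--> q2
  q2 --0--> q2
  q2 --1--> q2
  q2 --1--> q2
Final state: q2
Accept states: {q2}
q2 is an accept state, so the string is accepted.

Final answer: Yes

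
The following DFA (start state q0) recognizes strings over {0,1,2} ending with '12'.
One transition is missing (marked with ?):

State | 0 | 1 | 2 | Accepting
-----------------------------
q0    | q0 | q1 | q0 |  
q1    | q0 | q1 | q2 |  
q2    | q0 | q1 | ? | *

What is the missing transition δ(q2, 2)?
q0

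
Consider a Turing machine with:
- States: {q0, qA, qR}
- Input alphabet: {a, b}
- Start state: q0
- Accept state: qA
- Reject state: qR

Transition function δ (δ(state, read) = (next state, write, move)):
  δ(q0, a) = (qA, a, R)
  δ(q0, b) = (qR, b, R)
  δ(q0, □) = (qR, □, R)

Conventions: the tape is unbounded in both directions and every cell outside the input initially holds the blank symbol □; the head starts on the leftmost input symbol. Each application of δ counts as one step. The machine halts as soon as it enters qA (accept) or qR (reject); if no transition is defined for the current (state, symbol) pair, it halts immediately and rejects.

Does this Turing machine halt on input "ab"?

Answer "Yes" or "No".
Step 0: [q0]ab (head at position 0)
Step 1: δ(q0, a) = (qA, a, R)  ⊢  a[qA]b (head at position 1)
The machine is in qA, so it halts and accepts.
It halts after 1 steps.

Final answer: Yes - halts after 1 steps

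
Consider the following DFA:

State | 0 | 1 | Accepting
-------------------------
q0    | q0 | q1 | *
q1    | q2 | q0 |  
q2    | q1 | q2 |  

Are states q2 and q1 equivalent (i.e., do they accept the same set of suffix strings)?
Try the suffix "1".
From q2: q2 → q2 — not accepting.
From q1: q1 → q0 — accepting.
The two states disagree on this suffix, so they are not equivalent.

Final answer: No. Distinguishing string: "1" - accepted from q1 but not from q2.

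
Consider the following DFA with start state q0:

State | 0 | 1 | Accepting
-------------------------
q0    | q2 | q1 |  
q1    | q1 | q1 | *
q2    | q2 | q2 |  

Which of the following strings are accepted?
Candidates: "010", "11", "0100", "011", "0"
"010": q0 → q2 → q2 → q2; q2 is not accepting → rejected
"11": q0 → q1 → q1; q1 is accepting → accepted
"0100": q0 → q2 → q2 → q2 → q2; q2 is not accepting → rejected
"011": q0 → q2 → q2 → q2; q2 is not accepting → rejected
"0": q0 → q2; q2 is not accepting → rejected

Final answer: "11"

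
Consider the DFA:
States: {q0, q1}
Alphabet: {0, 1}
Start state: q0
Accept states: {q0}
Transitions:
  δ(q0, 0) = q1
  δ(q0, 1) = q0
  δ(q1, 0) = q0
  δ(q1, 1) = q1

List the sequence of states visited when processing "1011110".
Starting at q0
Read '1': q0 -> q0
Read '0': q0 -> q1
Read '1': q1 -> q1
Read '1': q1 -> q1
Read '1': q1 -> q1
Read '1': q1 -> q1
Read '0': q1 -> q0

Final answer: q0 -> q0 -> q1 -> q1 -> q1 -> q1 -> q1 -> q0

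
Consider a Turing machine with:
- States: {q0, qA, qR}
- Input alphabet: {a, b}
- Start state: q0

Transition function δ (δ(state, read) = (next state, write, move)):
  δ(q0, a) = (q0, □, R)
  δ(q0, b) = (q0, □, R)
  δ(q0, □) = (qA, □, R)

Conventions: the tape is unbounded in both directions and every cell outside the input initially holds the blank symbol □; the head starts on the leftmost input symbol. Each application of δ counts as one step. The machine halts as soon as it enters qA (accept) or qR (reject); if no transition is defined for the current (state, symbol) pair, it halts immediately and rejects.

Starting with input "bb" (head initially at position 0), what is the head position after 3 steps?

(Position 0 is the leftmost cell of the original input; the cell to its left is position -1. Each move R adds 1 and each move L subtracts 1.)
Step 0: [q0]bb (head at position 0)
Step 1: δ(q0, b) = (q0, □, R)  ⊢  □[q0]b (head at position 1)
Step 2: δ(q0, b) = (q0, □, R)  ⊢  □□[q0]□ (head at position 2)
Step 3: δ(q0, □) = (qA, □, R)  ⊢  □□□[qA]□ (head at position 3)
Head position after 3 steps: 3

Final answer: Position 3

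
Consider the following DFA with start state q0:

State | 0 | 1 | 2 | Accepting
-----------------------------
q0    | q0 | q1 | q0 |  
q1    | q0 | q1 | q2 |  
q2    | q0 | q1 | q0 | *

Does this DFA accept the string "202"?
Start in q0.
Read '2': q0 → q0
Read '0': q0 → q0
Read '2': q0 → q0
Final state q0 is not accepting, so the string is rejected.

Final answer: No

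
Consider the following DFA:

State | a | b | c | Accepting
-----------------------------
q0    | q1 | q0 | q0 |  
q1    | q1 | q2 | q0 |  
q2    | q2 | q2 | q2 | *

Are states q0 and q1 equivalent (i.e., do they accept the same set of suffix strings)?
Try the suffix "b".
From q0: q0 → q0 — not accepting.
From q1: q1 → q2 — accepting.
The two states disagree on this suffix, so they are not equivalent.

Final answer: No. Distinguishing string: "b" - accepted from q1 but not from q0.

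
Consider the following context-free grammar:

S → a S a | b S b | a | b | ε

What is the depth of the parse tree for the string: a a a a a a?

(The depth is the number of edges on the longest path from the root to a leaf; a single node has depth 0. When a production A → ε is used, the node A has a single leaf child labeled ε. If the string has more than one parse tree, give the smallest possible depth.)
The string has even length 6, so its (unique) parse tree peels off matching outer symbols: S → a S a, S → a S a, S → a S a, and finally S → ε for the empty middle.
The S nodes are at depths 0..3; the ε leaf under the innermost S is at depth 4 (terminal leaves are at depths 1..3).
Depth = 4.

Final answer: 4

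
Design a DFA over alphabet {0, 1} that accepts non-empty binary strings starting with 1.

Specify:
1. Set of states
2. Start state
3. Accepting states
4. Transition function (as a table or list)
One valid DFA (any DFA recognizing the same language is acceptable):
States: {q0, q1, q2}
Start: q0
Accepting: {q1}
Transitions (accepting states marked with *):
State | 0 | 1 | Accepting
-------------------------
q0    | q2 | q1 |  
q1    | q1 | q1 | *
q2    | q2 | q2 |  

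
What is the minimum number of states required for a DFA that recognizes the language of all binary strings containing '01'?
Language: binary strings containing '01'
Lower bound (Myhill–Nerode): the prefixes ε, 0, 01 are pairwise distinguishable:
  ε vs 01: suffix ε distinguishes them (ε is rejected, 01 is accepted)
  0 vs 01: suffix ε distinguishes them (0 is rejected, 01 is accepted)
  ε vs 0: suffix 1 distinguishes them (ε·1 = 1 is rejected, 0·1 = 01 is accepted)
So any DFA needs at least 3 states.
Upper bound: a DFA with 3 states exists (one state per class above: 'no progress', 'last symbol 0', and 'seen 01' (accepting sink)).
Minimum states: 3

Final answer: 3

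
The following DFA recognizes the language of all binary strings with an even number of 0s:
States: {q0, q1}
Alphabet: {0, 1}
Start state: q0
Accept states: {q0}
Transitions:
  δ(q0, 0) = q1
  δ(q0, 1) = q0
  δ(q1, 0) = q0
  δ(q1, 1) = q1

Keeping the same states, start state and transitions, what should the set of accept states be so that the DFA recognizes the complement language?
The DFA is complete (every state has a transition on every symbol), so the complement
is recognized by the same DFA with accepting and non-accepting states swapped.
Original accept states: {q0}
Complement accept states = All states - Original accept states
= {q0, q1} - {q0}
= {q1}
Complement language: strings with an ODD number of 0s

Final answer: {q1}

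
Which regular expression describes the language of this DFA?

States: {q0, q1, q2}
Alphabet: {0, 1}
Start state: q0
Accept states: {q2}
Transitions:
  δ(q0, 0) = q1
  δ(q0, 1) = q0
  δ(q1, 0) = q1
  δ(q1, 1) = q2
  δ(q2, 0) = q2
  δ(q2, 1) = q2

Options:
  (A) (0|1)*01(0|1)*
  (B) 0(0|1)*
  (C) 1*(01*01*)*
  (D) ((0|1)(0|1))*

Testing sample strings against the DFA:
  '10010' -> accepted
  '1111' -> rejected
  '000' -> rejected
  '01' -> accepted
Checking each option for a counterexample:
  (A) (0|1)*01(0|1)*: agrees with the DFA on all strings of length ≤ 4
  (B) 0(0|1)*: '0' is rejected by the DFA but matches the regex → eliminated
  (C) 1*(01*01*)*: ε is rejected by the DFA but matches the regex → eliminated
  (D) ((0|1)(0|1))*: ε is rejected by the DFA but matches the regex → eliminated
Only (A) (0|1)*01(0|1)* is consistent with the DFA.

Final answer: (A) (0|1)*01(0|1)*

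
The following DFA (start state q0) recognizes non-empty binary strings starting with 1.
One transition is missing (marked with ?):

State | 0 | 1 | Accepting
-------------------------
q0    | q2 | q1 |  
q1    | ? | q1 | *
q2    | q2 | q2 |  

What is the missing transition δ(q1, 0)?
q1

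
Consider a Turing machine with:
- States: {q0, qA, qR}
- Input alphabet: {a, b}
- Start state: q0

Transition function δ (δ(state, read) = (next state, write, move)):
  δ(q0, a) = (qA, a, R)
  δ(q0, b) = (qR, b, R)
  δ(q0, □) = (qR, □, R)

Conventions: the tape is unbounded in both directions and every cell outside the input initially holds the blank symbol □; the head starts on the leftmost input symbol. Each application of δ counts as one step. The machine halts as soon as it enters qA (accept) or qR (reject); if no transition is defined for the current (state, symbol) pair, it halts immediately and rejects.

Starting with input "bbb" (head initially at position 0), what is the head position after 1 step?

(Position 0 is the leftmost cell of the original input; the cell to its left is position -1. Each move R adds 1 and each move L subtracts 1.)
Step 0: [q0]bbb (head at position 0)
Step 1: δ(q0, b) = (qR, b, R)  ⊢  b[qR]bb (head at position 1)
Head position after 1 step: 1

Final answer: Position 1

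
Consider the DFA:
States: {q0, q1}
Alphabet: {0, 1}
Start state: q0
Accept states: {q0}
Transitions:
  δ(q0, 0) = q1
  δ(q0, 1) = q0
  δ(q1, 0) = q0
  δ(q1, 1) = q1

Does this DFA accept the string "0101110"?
Processing string "0101110":
  q0 --0--> q1
  q1 --1--> q1
  q1 --0--> q0
  q0 --1--> q0
  q0 --1--> q0
  q0 --1--> q0
  q0 --0--> q1
Final state: q1
Accept states: {q0}
q1 is not an accept state, so the string is rejected.

Final answer: No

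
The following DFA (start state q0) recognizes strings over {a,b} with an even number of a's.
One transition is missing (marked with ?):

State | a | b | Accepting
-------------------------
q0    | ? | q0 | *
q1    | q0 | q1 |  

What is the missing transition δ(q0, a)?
q1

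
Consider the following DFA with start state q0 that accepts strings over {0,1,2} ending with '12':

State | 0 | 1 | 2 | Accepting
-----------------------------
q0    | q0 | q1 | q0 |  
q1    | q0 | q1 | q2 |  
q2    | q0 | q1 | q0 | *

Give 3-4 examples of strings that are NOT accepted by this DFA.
Any strings that end in a non-accepting state work; for example:
"202": q0 → q0 → q0 → q0; q0 is not accepting → rejected
"0002": q0 → q0 → q0 → q0 → q0; q0 is not accepting → rejected
"1001": q0 → q1 → q0 → q0 → q1; q1 is not accepting → rejected
"1102": q0 → q1 → q1 → q0 → q0; q0 is not accepting → rejected

Final answer: "202", "0002", "1001", "1102"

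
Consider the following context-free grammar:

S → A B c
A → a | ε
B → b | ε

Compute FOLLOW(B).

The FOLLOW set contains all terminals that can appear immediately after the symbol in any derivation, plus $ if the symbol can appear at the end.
B occurs in S → A B c, immediately followed by the terminal c. So FOLLOW(B) = {c}.

Final answer: {c}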